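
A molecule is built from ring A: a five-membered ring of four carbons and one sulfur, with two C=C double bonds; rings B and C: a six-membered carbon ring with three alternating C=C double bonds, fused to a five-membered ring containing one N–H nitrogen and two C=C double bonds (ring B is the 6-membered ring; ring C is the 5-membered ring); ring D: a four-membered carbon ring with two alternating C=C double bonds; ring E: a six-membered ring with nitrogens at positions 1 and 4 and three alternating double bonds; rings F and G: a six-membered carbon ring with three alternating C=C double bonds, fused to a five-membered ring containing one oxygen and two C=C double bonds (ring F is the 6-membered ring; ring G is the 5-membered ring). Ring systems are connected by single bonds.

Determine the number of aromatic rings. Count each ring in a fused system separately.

Ring A is fully conjugated (every ring atom contributes a p orbital); 2 ring double bonds (4 π electrons) plus a heteroatom lone pair (2) give 6 π electrons. That satisfies 4n+2 with n=1, so ring A is aromatic (thiophene).
Rings B and C form a fused bicyclic system (with one N–H) with 9 sp² atoms and 10 π electrons from ring double bonds plus a heteroatom lone pair. 10 = 4(2)+2, so the system is aromatic and both rings count as aromatic (indole).
Ring D has only sp² ring atoms; a planar conformation would have a fully conjugated π system of 4 electrons. But 4 = 4(1), which is 4n not 4n+2, so ring D is not aromatic (cyclobutadiene) — cyclobutadiene is antiaromatic and distorts to a rectangle.
Ring E is planar and fully conjugated; 3 ring double bonds give 6 π electrons. Since 6 = 4n+2 (n=1), ring E is aromatic (pyrazine).
Rings F and G form a fused bicyclic system (with one oxygen) with 9 sp² atoms and 10 π electrons from ring double bonds plus a heteroatom lone pair. 10 = 4(2)+2, so the system is aromatic and both rings count as aromatic (benzofuran).
Aromatic: A, B, C, E, F, G. Total: 6.

6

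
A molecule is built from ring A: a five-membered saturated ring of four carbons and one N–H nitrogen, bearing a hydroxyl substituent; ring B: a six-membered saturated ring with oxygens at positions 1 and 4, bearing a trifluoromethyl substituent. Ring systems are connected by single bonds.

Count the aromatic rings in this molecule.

Ring A has only sp³ atoms, so it is not fully conjugated — not aromatic (pyrrolidine).
Ring B has only sp³ atoms, so it is not fully conjugated — not aromatic (1,4-dioxane).
No ring is aromatic. Total: 0.

0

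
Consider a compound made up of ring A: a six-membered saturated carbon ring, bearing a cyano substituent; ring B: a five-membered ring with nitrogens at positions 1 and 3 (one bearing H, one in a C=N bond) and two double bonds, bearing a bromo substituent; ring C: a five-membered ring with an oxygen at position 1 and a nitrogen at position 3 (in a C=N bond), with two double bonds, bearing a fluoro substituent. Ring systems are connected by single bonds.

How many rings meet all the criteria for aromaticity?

Ring A has only sp³ atoms, so it is not fully conjugated — not aromatic (cyclohexane).
Ring B is fully conjugated (every ring atom contributes a p orbital); 2 ring double bonds (4 π electrons) plus a heteroatom lone pair (2) give 6 π electrons. Since 6 = 4n+2 (n=1), ring B is aromatic (imidazole).
Ring C has a continuous p-orbital overlap around the ring; 2 ring double bonds (4 π electrons) plus a heteroatom lone pair (2) give 6 π electrons. That satisfies 4n+2 with n=1, so ring C is aromatic (oxazole).
Aromatic: B, C. Total: 2.

2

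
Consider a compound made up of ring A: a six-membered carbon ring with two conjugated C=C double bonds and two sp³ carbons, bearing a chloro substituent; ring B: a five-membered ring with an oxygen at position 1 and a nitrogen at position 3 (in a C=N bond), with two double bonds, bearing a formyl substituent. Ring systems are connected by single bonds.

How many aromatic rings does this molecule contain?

1

Ring A has two sp³ carbons, so it is not fully conjugated — not aromatic (1,3-cyclohexadiene).
Ring B is planar and fully conjugated; 2 ring double bonds (4 π electrons) plus a heteroatom lone pair (2) give 6 π electrons. That satisfies 4n+2 with n=1, so ring B is aromatic (oxazole).
Aromatic: B. Total: 1.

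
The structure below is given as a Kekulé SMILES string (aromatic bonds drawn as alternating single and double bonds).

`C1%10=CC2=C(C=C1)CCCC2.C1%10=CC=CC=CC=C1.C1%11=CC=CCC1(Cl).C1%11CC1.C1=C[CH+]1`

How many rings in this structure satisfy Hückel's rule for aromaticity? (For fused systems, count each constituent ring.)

The SMILES encodes a six-membered carbon ring with three alternating C=C double bonds, fused to a saturated six-membered carbon ring; an eight-membered carbon ring with four alternating C=C double bonds; a six-membered carbon ring with two conjugated C=C double bonds and two sp³ carbons; a three-membered saturated carbon ring; a three-membered all-carbon ring bearing a positive charge on one carbon, with one C=C double bond.
The 6-membered ring is planar and fully conjugated; 3 ring double bonds give 6 π electrons. 6 = 4(1)+2, so it is aromatic (benzene ring).
The second 6-membered ring has four sp³ carbons, so it is not fully conjugated — not aromatic (cyclohexane ring).
The 8-membered ring has only sp² ring atoms; a planar conformation would have a fully conjugated π system of 8 electrons. But 8 = 4(2), which is 4n not 4n+2, so it is not aromatic (cyclooctatetraene) — cyclooctatetraene distorts into a non-planar tub to avoid antiaromaticity.
The third 6-membered ring has two sp³ carbons, so it is not fully conjugated — not aromatic (1,3-cyclohexadiene).
The 3-membered ring has only sp³ atoms, so it is not fully conjugated — not aromatic (cyclopropane).
The second 3-membered ring is fully conjugated (every ring atom contributes a p orbital); 1 ring double bond (2 π electrons) plus the carbocation's empty p orbital (0, but keeps the ring conjugated) give 2 π electrons. That satisfies 4n+2 with n=0, so it is aromatic (cyclopropenyl cation).
2 of the 6 rings are aromatic. Total: 2.

2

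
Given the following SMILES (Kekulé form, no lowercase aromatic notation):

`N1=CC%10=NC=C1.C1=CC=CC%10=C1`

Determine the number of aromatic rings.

The SMILES encodes a six-membered ring with nitrogens at positions 1 and 4 and three alternating double bonds; a six-membered carbon ring with three alternating C=C double bonds.
The 6-membered ring with two nitrogens (1,4) is planar and fully conjugated; 3 ring double bonds give 6 π electrons. 6 = 4(1)+2, so it is aromatic (pyrazine).
The 6-membered ring has a continuous p-orbital overlap around the ring; 3 ring double bonds give 6 π electrons. 6 = 4(1)+2, so it is aromatic (benzene).
2 of the 2 rings are aromatic. Total: 2.

2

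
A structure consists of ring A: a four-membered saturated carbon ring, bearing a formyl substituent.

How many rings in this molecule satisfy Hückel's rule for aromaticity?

Ring A has only sp³ atoms, so it is not fully conjugated — not aromatic (cyclobutane).

0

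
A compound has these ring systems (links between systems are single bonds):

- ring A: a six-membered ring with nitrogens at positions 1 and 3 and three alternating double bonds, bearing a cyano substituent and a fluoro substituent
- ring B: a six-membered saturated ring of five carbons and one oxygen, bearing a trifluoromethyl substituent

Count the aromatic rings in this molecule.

1

Ring A is fully conjugated (every ring atom contributes a p orbital); 3 ring double bonds give 6 π electrons. 6 = 4(1)+2, so ring A is aromatic (pyrimidine).
Ring B has only sp³ atoms, so it is not fully conjugated — not aromatic (tetrahydropyran).
Aromatic: A. Total: 1.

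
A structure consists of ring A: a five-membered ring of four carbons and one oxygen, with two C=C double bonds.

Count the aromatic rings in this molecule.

Ring A has a continuous p-orbital overlap around the ring; 2 ring double bonds (4 π electrons) plus a heteroatom lone pair (2) give 6 π electrons. That satisfies 4n+2 with n=1, so ring A is aromatic (furan).

1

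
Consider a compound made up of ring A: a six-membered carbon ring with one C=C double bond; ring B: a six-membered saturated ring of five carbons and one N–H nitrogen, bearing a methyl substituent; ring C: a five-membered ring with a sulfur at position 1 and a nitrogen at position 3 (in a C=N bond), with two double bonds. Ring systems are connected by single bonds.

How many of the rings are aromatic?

Ring A has four sp³ carbons, so it is not fully conjugated — not aromatic (cyclohexene).
Ring B has only sp³ atoms, so it is not fully conjugated — not aromatic (piperidine).
Ring C is fully conjugated (every ring atom contributes a p orbital); 2 ring double bonds (4 π electrons) plus a heteroatom lone pair (2) give 6 π electrons. That satisfies 4n+2 with n=1, so ring C is aromatic (thiazole).
Aromatic: C. Total: 1.

1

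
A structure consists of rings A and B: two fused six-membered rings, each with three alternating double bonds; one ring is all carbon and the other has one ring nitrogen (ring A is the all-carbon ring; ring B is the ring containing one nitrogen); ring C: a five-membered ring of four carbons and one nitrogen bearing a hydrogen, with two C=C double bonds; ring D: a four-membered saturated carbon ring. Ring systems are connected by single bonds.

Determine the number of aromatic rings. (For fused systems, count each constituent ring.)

Rings A and B form a fused bicyclic system (with one nitrogen) with 10 sp² atoms and 10 π electrons from ring double bonds. 10 = 4(2)+2, so the system is aromatic and both rings count as aromatic (quinoline).
Ring C has a continuous p-orbital overlap around the ring; 2 ring double bonds (4 π electrons) plus a heteroatom lone pair (2) give 6 π electrons. 6 = 4(1)+2, so ring C is aromatic (pyrrole).
Ring D has only sp³ atoms, so it is not fully conjugated — not aromatic (cyclobutane).
Aromatic: A, B, C. Total: 3.

3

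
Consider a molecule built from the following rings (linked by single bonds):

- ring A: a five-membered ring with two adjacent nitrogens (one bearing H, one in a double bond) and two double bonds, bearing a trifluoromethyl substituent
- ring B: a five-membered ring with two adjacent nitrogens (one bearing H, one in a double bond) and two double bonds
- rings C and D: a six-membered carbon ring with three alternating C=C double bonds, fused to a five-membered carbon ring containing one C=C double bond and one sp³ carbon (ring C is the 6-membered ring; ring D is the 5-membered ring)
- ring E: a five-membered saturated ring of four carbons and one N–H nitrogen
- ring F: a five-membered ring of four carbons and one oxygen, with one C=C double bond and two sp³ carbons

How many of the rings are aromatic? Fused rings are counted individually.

3

Ring A is fully conjugated (every ring atom contributes a p orbital); 2 ring double bonds (4 π electrons) plus a heteroatom lone pair (2) give 6 π electrons. Since 6 = 4n+2 (n=1), ring A is aromatic (pyrazole).
Ring B has a continuous p-orbital overlap around the ring; 2 ring double bonds (4 π electrons) plus a heteroatom lone pair (2) give 6 π electrons. That satisfies 4n+2 with n=1, so ring B is aromatic (pyrazole).
Ring C is planar and fully conjugated; 3 ring double bonds give 6 π electrons. That satisfies 4n+2 with n=1, so ring C is aromatic (benzene ring).
Ring D has one sp³ carbon, so it is not fully conjugated — not aromatic (cyclopentene ring).
Ring E has only sp³ atoms, so it is not fully conjugated — not aromatic (pyrrolidine).
Ring F has two sp³ carbons, so it is not fully conjugated — not aromatic (2,3-dihydrofuran).
Aromatic: A, B, C. Total: 3.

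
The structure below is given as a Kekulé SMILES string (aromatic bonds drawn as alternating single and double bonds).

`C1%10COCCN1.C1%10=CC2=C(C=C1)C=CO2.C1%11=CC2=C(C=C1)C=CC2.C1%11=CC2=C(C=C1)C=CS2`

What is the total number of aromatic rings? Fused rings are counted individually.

5

The SMILES encodes a six-membered saturated ring with an oxygen and an N–H nitrogen at positions 1 and 4; a six-membered carbon ring with three alternating C=C double bonds, fused to a five-membered ring containing one oxygen and two C=C double bonds; a six-membered carbon ring with three alternating C=C double bonds, fused to a five-membered carbon ring containing one C=C double bond and one sp³ carbon; a six-membered carbon ring with three alternating C=C double bonds, fused to a five-membered ring containing one sulfur and two C=C double bonds.
The 6-membered ring with one oxygen and one N–H (1,4) has only sp³ atoms, so it is not fully conjugated — not aromatic (morpholine).
The fused 6/5-membered bicyclic (with one oxygen) is a single π system with 9 sp² atoms and 10 π electrons from ring double bonds plus a heteroatom lone pair. 10 = 4(2)+2, so the system is aromatic and both rings count as aromatic (benzofuran).
The 6-membered ring is planar and fully conjugated; 3 ring double bonds give 6 π electrons. Since 6 = 4n+2 (n=1), it is aromatic (benzene ring).
The 5-membered ring has one sp³ carbon, so it is not fully conjugated — not aromatic (cyclopentene ring).
The fused 6/5-membered bicyclic (with one sulfur) is a single π system with 9 sp² atoms and 10 π electrons from ring double bonds plus a heteroatom lone pair. 10 = 4(2)+2, so the system is aromatic and both rings count as aromatic (benzothiophene).
5 of the 7 rings are aromatic. Total: 5.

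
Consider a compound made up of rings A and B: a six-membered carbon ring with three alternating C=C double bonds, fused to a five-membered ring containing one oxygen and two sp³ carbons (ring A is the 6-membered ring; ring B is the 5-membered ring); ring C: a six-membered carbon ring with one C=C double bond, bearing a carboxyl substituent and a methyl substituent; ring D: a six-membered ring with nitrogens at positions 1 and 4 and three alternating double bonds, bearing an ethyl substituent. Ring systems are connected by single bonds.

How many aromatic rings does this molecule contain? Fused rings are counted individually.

2

Ring A is planar and fully conjugated; 3 ring double bonds give 6 π electrons. 6 = 4(1)+2, so ring A is aromatic (benzene ring).
Ring B has two sp³ carbons, so it is not fully conjugated — not aromatic (oxolane ring).
Ring C has four sp³ carbons, so it is not fully conjugated — not aromatic (cyclohexene).
Ring D has a continuous p-orbital overlap around the ring; 3 ring double bonds give 6 π electrons. That satisfies 4n+2 with n=1, so ring D is aromatic (pyrazine).
Aromatic: A, D. Total: 2.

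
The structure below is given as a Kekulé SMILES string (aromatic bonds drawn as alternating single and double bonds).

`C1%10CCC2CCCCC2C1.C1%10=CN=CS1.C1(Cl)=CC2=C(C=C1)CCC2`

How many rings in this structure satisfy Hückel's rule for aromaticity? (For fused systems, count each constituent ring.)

2

The SMILES encodes two fused six-membered saturated carbon rings; a five-membered ring with a sulfur at position 1 and a nitrogen at position 3 (in a C=N bond), with two double bonds; a six-membered carbon ring with three alternating C=C double bonds, fused to a saturated five-membered carbon ring.
The 6-membered ring has only sp³ atoms, so it is not fully conjugated — not aromatic (cyclohexane ring).
The second 6-membered ring has only sp³ atoms, so it is not fully conjugated — not aromatic (cyclohexane ring).
The 5-membered ring with one sulfur and one =N– is fully conjugated (every ring atom contributes a p orbital); 2 ring double bonds (4 π electrons) plus a heteroatom lone pair (2) give 6 π electrons. Since 6 = 4n+2 (n=1), it is aromatic (thiazole).
The third 6-membered ring is fully conjugated (every ring atom contributes a p orbital); 3 ring double bonds give 6 π electrons. 6 = 4(1)+2, so it is aromatic (benzene ring).
The 5-membered ring has three sp³ carbons, so it is not fully conjugated — not aromatic (cyclopentane ring).
2 of the 5 rings are aromatic. Total: 2.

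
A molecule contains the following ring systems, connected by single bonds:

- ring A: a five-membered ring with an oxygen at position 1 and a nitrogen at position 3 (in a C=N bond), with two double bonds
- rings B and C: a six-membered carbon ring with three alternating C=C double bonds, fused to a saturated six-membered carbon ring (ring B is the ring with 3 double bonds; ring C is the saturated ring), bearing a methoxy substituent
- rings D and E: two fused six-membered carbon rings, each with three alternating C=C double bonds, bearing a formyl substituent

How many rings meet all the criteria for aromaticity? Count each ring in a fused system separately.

4

Ring A has a continuous p-orbital overlap around the ring; 2 ring double bonds (4 π electrons) plus a heteroatom lone pair (2) give 6 π electrons. 6 = 4(1)+2, so ring A is aromatic (oxazole).
Ring B is planar and fully conjugated; 3 ring double bonds give 6 π electrons. Since 6 = 4n+2 (n=1), ring B is aromatic (benzene ring).
Ring C has four sp³ carbons, so it is not fully conjugated — not aromatic (cyclohexane ring).
Rings D and E form a fused bicyclic system with 10 sp² atoms and 10 π electrons from ring double bonds. 10 = 4(2)+2, so the system is aromatic and both rings count as aromatic (naphthalene).
Aromatic: A, B, D, E. Total: 4.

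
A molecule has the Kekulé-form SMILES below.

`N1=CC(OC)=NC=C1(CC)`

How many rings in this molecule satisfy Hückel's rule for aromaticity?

The SMILES encodes a six-membered ring with nitrogens at positions 1 and 4 and three alternating double bonds.
The 6-membered ring with two nitrogens (1,4) is planar and fully conjugated; 3 ring double bonds give 6 π electrons. Since 6 = 4n+2 (n=1), it is aromatic (pyrazine).

1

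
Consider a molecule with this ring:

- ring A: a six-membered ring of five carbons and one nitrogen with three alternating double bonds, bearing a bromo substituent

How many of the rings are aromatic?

Ring A is planar and fully conjugated; 3 ring double bonds give 6 π electrons. That satisfies 4n+2 with n=1, so ring A is aromatic (pyridine).

1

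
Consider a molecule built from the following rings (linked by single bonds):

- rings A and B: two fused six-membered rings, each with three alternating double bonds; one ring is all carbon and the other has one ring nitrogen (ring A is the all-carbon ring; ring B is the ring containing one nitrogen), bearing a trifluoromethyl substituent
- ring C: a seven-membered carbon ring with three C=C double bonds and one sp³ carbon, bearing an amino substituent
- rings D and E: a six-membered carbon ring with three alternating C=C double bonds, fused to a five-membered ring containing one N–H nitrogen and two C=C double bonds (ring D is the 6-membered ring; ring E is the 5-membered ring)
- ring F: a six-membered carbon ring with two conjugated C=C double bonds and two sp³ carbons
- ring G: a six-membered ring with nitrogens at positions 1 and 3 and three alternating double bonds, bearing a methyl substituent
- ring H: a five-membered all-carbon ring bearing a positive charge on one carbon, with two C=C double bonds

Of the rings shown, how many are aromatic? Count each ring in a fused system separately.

5

Rings A and B form a fused bicyclic system (with one nitrogen) with 10 sp² atoms and 10 π electrons from ring double bonds. 10 = 4(2)+2, so the system is aromatic and both rings count as aromatic (quinoline).
Ring C has one sp³ carbon, so it is not fully conjugated — not aromatic (cycloheptatriene).
Rings D and E form a fused bicyclic system (with one N–H) with 9 sp² atoms and 10 π electrons from ring double bonds plus a heteroatom lone pair. 10 = 4(2)+2, so the system is aromatic and both rings count as aromatic (indole).
Ring F has two sp³ carbons, so it is not fully conjugated — not aromatic (1,3-cyclohexadiene).
Ring G is planar and fully conjugated; 3 ring double bonds give 6 π electrons. Since 6 = 4n+2 (n=1), ring G is aromatic (pyrimidine).
Ring H has only sp² ring atoms; a planar conformation would have a fully conjugated π system of 4 electrons. But 4 = 4(1), which is 4n not 4n+2, so ring H is not aromatic (cyclopentadienyl cation).
Aromatic: A, B, D, E, G. Total: 5.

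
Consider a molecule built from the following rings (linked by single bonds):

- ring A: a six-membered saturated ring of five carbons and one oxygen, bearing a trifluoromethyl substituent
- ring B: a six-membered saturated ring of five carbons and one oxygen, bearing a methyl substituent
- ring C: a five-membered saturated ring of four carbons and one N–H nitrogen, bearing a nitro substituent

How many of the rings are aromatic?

0

Ring A has only sp³ atoms, so it is not fully conjugated — not aromatic (tetrahydropyran).
Ring B has only sp³ atoms, so it is not fully conjugated — not aromatic (tetrahydropyran).
Ring C has only sp³ atoms, so it is not fully conjugated — not aromatic (pyrrolidine).
No ring is aromatic. Total: 0.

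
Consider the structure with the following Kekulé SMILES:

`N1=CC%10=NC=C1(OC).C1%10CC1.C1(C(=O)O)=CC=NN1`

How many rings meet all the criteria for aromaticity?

The SMILES encodes a six-membered ring with nitrogens at positions 1 and 4 and three alternating double bonds; a three-membered saturated carbon ring; a five-membered ring with two adjacent nitrogens (one bearing H, one in a double bond) and two double bonds.
The 6-membered ring with two nitrogens (1,4) has a continuous p-orbital overlap around the ring; 3 ring double bonds give 6 π electrons. 6 = 4(1)+2, so it is aromatic (pyrazine).
The 3-membered ring has only sp³ atoms, so it is not fully conjugated — not aromatic (cyclopropane).
The 5-membered ring with two adjacent nitrogens (one N–H, one =N–) is planar and fully conjugated; 2 ring double bonds (4 π electrons) plus a heteroatom lone pair (2) give 6 π electrons. 6 = 4(1)+2, so it is aromatic (pyrazole).
2 of the 3 rings are aromatic. Total: 2.

2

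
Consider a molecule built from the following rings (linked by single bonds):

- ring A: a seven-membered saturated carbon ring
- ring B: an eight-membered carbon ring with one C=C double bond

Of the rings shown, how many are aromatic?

0

Ring A has only sp³ atoms, so it is not fully conjugated — not aromatic (cycloheptane).
Ring B has six sp³ carbons, so it is not fully conjugated — not aromatic (cyclooctene).
No ring is aromatic. Total: 0.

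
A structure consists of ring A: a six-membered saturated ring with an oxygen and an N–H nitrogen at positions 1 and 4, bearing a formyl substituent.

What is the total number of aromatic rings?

0

Ring A has only sp³ atoms, so it is not fully conjugated — not aromatic (morpholine).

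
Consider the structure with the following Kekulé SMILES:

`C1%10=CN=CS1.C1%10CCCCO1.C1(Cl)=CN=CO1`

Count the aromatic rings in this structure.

The SMILES encodes a five-membered ring with a sulfur at position 1 and a nitrogen at position 3 (in a C=N bond), with two double bonds; a six-membered saturated ring of five carbons and one oxygen; a five-membered ring with an oxygen at position 1 and a nitrogen at position 3 (in a C=N bond), with two double bonds.
The 5-membered ring with one sulfur and one =N– is fully conjugated (every ring atom contributes a p orbital); 2 ring double bonds (4 π electrons) plus a heteroatom lone pair (2) give 6 π electrons. That satisfies 4n+2 with n=1, so it is aromatic (thiazole).
The 6-membered ring with one oxygen has only sp³ atoms, so it is not fully conjugated — not aromatic (tetrahydropyran).
The 5-membered ring with one oxygen and one =N– has a continuous p-orbital overlap around the ring; 2 ring double bonds (4 π electrons) plus a heteroatom lone pair (2) give 6 π electrons. 6 = 4(1)+2, so it is aromatic (oxazole).
2 of the 3 rings are aromatic. Total: 2.

2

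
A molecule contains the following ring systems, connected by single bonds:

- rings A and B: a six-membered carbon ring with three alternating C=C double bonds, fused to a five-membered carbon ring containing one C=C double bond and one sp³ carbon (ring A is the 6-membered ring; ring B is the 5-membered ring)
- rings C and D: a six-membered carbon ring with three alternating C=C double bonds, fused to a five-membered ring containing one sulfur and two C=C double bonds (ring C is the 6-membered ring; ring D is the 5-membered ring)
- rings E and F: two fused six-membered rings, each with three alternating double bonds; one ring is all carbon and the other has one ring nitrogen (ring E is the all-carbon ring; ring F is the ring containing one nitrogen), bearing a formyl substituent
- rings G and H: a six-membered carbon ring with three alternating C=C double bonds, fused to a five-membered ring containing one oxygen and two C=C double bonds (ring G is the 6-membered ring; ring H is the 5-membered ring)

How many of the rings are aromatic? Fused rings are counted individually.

Ring A is planar and fully conjugated; 3 ring double bonds give 6 π electrons. That satisfies 4n+2 with n=1, so ring A is aromatic (benzene ring).
Ring B has one sp³ carbon, so it is not fully conjugated — not aromatic (cyclopentene ring).
Rings C and D form a fused bicyclic system (with one sulfur) with 9 sp² atoms and 10 π electrons from ring double bonds plus a heteroatom lone pair. 10 = 4(2)+2, so the system is aromatic and both rings count as aromatic (benzothiophene).
Rings E and F form a fused bicyclic system (with one nitrogen) with 10 sp² atoms and 10 π electrons from ring double bonds. 10 = 4(2)+2, so the system is aromatic and both rings count as aromatic (quinoline).
Rings G and H form a fused bicyclic system (with one oxygen) with 9 sp² atoms and 10 π electrons from ring double bonds plus a heteroatom lone pair. 10 = 4(2)+2, so the system is aromatic and both rings count as aromatic (benzofuran).
Aromatic: A, C, D, E, F, G, H. Total: 7.

7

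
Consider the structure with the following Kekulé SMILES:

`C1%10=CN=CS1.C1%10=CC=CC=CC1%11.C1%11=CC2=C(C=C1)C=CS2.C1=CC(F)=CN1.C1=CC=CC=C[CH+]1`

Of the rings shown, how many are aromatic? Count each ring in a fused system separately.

The SMILES encodes a five-membered ring with a sulfur at position 1 and a nitrogen at position 3 (in a C=N bond), with two double bonds; a seven-membered carbon ring with three C=C double bonds and one sp³ carbon; a six-membered carbon ring with three alternating C=C double bonds, fused to a five-membered ring containing one sulfur and two C=C double bonds; a five-membered ring of four carbons and one nitrogen bearing a hydrogen, with two C=C double bonds; a seven-membered all-carbon ring bearing a positive charge on one carbon, with three C=C double bonds.
The 5-membered ring with one sulfur and one =N– is planar and fully conjugated; 2 ring double bonds (4 π electrons) plus a heteroatom lone pair (2) give 6 π electrons. 6 = 4(1)+2, so it is aromatic (thiazole).
The 7-membered ring has one sp³ carbon, so it is not fully conjugated — not aromatic (cycloheptatriene).
The fused 6/5-membered bicyclic (with one sulfur) is a single π system with 9 sp² atoms and 10 π electrons from ring double bonds plus a heteroatom lone pair. 10 = 4(2)+2, so the system is aromatic and both rings count as aromatic (benzothiophene).
The 5-membered ring with one N–H is fully conjugated (every ring atom contributes a p orbital); 2 ring double bonds (4 π electrons) plus a heteroatom lone pair (2) give 6 π electrons. Since 6 = 4n+2 (n=1), it is aromatic (pyrrole).
The second 7-membered ring is planar and fully conjugated; 3 ring double bonds (6 π electrons) plus the carbocation's empty p orbital (0, but keeps the ring conjugated) give 6 π electrons. Since 6 = 4n+2 (n=1), it is aromatic (tropylium cation).
5 of the 6 rings are aromatic. Total: 5.

5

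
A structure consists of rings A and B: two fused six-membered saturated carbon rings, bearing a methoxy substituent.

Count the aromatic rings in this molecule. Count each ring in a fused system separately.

0

Ring A has only sp³ atoms, so it is not fully conjugated — not aromatic (cyclohexane ring).
Ring B has only sp³ atoms, so it is not fully conjugated — not aromatic (cyclohexane ring).
No ring is aromatic. Total: 0.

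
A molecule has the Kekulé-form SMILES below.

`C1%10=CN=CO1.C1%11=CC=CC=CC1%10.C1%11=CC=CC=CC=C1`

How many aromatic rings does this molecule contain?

The SMILES encodes a five-membered ring with an oxygen at position 1 and a nitrogen at position 3 (in a C=N bond), with two double bonds; a seven-membered carbon ring with three C=C double bonds and one sp³ carbon; an eight-membered carbon ring with four alternating C=C double bonds.
The 5-membered ring with one oxygen and one =N– is fully conjugated (every ring atom contributes a p orbital); 2 ring double bonds (4 π electrons) plus a heteroatom lone pair (2) give 6 π electrons. That satisfies 4n+2 with n=1, so it is aromatic (oxazole).
The 7-membered ring has one sp³ carbon, so it is not fully conjugated — not aromatic (cycloheptatriene).
The 8-membered ring has only sp² ring atoms; a planar conformation would have a fully conjugated π system of 8 electrons. But 8 = 4(2), which is 4n not 4n+2, so it is not aromatic (cyclooctatetraene) — cyclooctatetraene distorts into a non-planar tub to avoid antiaromaticity.
1 of the 3 rings is aromatic. Total: 1.

1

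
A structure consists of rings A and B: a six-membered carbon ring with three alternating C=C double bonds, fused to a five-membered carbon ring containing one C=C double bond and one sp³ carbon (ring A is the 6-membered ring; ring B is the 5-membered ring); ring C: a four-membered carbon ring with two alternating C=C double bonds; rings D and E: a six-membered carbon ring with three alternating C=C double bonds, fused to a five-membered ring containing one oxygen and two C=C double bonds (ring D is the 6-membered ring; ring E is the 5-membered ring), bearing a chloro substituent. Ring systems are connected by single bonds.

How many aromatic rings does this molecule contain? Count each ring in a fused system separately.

3

Ring A is planar and fully conjugated; 3 ring double bonds give 6 π electrons. Since 6 = 4n+2 (n=1), ring A is aromatic (benzene ring).
Ring B has one sp³ carbon, so it is not fully conjugated — not aromatic (cyclopentene ring).
Ring C has only sp² ring atoms; a planar conformation would have a fully conjugated π system of 4 electrons. But 4 = 4(1), which is 4n not 4n+2, so ring C is not aromatic (cyclobutadiene) — cyclobutadiene is antiaromatic and distorts to a rectangle.
Rings D and E form a fused bicyclic system (with one oxygen) with 9 sp² atoms and 10 π electrons from ring double bonds plus a heteroatom lone pair. 10 = 4(2)+2, so the system is aromatic and both rings count as aromatic (benzofuran).
Aromatic: A, D, E. Total: 3.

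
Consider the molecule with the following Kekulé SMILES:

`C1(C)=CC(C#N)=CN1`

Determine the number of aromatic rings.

The SMILES encodes a five-membered ring of four carbons and one nitrogen bearing a hydrogen, with two C=C double bonds.
The 5-membered ring with one N–H is planar and fully conjugated; 2 ring double bonds (4 π electrons) plus a heteroatom lone pair (2) give 6 π electrons. 6 = 4(1)+2, so it is aromatic (pyrrole).

1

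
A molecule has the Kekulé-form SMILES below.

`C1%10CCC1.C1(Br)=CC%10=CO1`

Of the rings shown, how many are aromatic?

The SMILES encodes a four-membered saturated carbon ring; a five-membered ring of four carbons and one oxygen, with two C=C double bonds.
The 4-membered ring has only sp³ atoms, so it is not fully conjugated — not aromatic (cyclobutane).
The 5-membered ring with one oxygen has a continuous p-orbital overlap around the ring; 2 ring double bonds (4 π electrons) plus a heteroatom lone pair (2) give 6 π electrons. Since 6 = 4n+2 (n=1), it is aromatic (furan).
1 of the 2 rings is aromatic. Total: 1.

1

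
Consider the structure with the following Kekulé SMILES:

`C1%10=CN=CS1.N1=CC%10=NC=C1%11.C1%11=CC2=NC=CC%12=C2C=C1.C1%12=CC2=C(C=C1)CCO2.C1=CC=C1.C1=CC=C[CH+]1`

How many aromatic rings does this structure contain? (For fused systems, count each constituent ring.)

The SMILES encodes a five-membered ring with a sulfur at position 1 and a nitrogen at position 3 (in a C=N bond), with two double bonds; a six-membered ring with nitrogens at positions 1 and 4 and three alternating double bonds; two fused six-membered rings, each with three alternating double bonds; one ring is all carbon and the other has one ring nitrogen; a six-membered carbon ring with three alternating C=C double bonds, fused to a five-membered ring containing one oxygen and two sp³ carbons; a four-membered carbon ring with two alternating C=C double bonds; a five-membered all-carbon ring bearing a positive charge on one carbon, with two C=C double bonds.
The 5-membered ring with one sulfur and one =N– is fully conjugated (every ring atom contributes a p orbital); 2 ring double bonds (4 π electrons) plus a heteroatom lone pair (2) give 6 π electrons. 6 = 4(1)+2, so it is aromatic (thiazole).
The 6-membered ring with two nitrogens (1,4) is fully conjugated (every ring atom contributes a p orbital); 3 ring double bonds give 6 π electrons. That satisfies 4n+2 with n=1, so it is aromatic (pyrazine).
The fused 6/6-membered bicyclic (with one nitrogen) is a single π system with 10 sp² atoms and 10 π electrons from ring double bonds. 10 = 4(2)+2, so the system is aromatic and both rings count as aromatic (quinoline).
The 6-membered ring is fully conjugated (every ring atom contributes a p orbital); 3 ring double bonds give 6 π electrons. That satisfies 4n+2 with n=1, so it is aromatic (benzene ring).
The 5-membered ring with one oxygen has two sp³ carbons, so it is not fully conjugated — not aromatic (oxolane ring).
The 4-membered ring has only sp² ring atoms; a planar conformation would have a fully conjugated π system of 4 electrons. But 4 = 4(1), which is 4n not 4n+2, so it is not aromatic (cyclobutadiene) — cyclobutadiene is antiaromatic and distorts to a rectangle.
The 5-membered ring has only sp² ring atoms; a planar conformation would have a fully conjugated π system of 4 electrons. But 4 = 4(1), which is 4n not 4n+2, so it is not aromatic (cyclopentadienyl cation).
5 of the 8 rings are aromatic. Total: 5.

5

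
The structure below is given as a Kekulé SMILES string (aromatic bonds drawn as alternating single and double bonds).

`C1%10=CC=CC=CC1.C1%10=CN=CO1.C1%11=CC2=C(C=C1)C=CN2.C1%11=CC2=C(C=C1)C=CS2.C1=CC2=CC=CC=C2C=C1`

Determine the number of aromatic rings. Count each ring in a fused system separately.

The SMILES encodes a seven-membered carbon ring with three C=C double bonds and one sp³ carbon; a five-membered ring with an oxygen at position 1 and a nitrogen at position 3 (in a C=N bond), with two double bonds; a six-membered carbon ring with three alternating C=C double bonds, fused to a five-membered ring containing one N–H nitrogen and two C=C double bonds; a six-membered carbon ring with three alternating C=C double bonds, fused to a five-membered ring containing one sulfur and two C=C double bonds; two fused six-membered carbon rings, each with three alternating C=C double bonds.
The 7-membered ring has one sp³ carbon, so it is not fully conjugated — not aromatic (cycloheptatriene).
The 5-membered ring with one oxygen and one =N– is fully conjugated (every ring atom contributes a p orbital); 2 ring double bonds (4 π electrons) plus a heteroatom lone pair (2) give 6 π electrons. That satisfies 4n+2 with n=1, so it is aromatic (oxazole).
The fused 6/5-membered bicyclic (with one N–H) is a single π system with 9 sp² atoms and 10 π electrons from ring double bonds plus a heteroatom lone pair. 10 = 4(2)+2, so the system is aromatic and both rings count as aromatic (indole).
The fused 6/5-membered bicyclic (with one sulfur) is a single π system with 9 sp² atoms and 10 π electrons from ring double bonds plus a heteroatom lone pair. 10 = 4(2)+2, so the system is aromatic and both rings count as aromatic (benzothiophene).
The fused 6/6-membered bicyclic is a single π system with 10 sp² atoms and 10 π electrons from ring double bonds. 10 = 4(2)+2, so the system is aromatic and both rings count as aromatic (naphthalene).
7 of the 8 rings are aromatic. Total: 7.

7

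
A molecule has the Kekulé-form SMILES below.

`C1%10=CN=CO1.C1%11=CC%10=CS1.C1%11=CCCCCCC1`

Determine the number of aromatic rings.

The SMILES encodes a five-membered ring with an oxygen at position 1 and a nitrogen at position 3 (in a C=N bond), with two double bonds; a five-membered ring of four carbons and one sulfur, with two C=C double bonds; an eight-membered carbon ring with one C=C double bond.
The 5-membered ring with one oxygen and one =N– is planar and fully conjugated; 2 ring double bonds (4 π electrons) plus a heteroatom lone pair (2) give 6 π electrons. Since 6 = 4n+2 (n=1), it is aromatic (oxazole).
The 5-membered ring with one sulfur is fully conjugated (every ring atom contributes a p orbital); 2 ring double bonds (4 π electrons) plus a heteroatom lone pair (2) give 6 π electrons. Since 6 = 4n+2 (n=1), it is aromatic (thiophene).
The 8-membered ring has six sp³ carbons, so it is not fully conjugated — not aromatic (cyclooctene).
2 of the 3 rings are aromatic. Total: 2.

2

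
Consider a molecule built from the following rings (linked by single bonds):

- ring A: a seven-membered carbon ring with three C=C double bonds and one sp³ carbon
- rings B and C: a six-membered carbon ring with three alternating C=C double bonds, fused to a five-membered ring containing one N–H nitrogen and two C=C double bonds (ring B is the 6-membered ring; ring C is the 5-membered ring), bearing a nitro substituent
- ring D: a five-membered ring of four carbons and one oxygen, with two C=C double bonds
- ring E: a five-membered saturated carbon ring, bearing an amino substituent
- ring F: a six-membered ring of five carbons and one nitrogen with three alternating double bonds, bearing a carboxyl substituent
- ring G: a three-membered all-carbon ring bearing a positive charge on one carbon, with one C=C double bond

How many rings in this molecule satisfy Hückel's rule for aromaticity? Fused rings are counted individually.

5

Ring A has one sp³ carbon, so it is not fully conjugated — not aromatic (cycloheptatriene).
Rings B and C form a fused bicyclic system (with one N–H) with 9 sp² atoms and 10 π electrons from ring double bonds plus a heteroatom lone pair. 10 = 4(2)+2, so the system is aromatic and both rings count as aromatic (indole).
Ring D is fully conjugated (every ring atom contributes a p orbital); 2 ring double bonds (4 π electrons) plus a heteroatom lone pair (2) give 6 π electrons. That satisfies 4n+2 with n=1, so ring D is aromatic (furan).
Ring E has only sp³ atoms, so it is not fully conjugated — not aromatic (cyclopentane).
Ring F is planar and fully conjugated; 3 ring double bonds give 6 π electrons. Since 6 = 4n+2 (n=1), ring F is aromatic (pyridine).
Ring G is planar and fully conjugated; 1 ring double bond (2 π electrons) plus the carbocation's empty p orbital (0, but keeps the ring conjugated) give 2 π electrons. Since 2 = 4n+2 (n=0), ring G is aromatic (cyclopropenyl cation).
Aromatic: B, C, D, F, G. Total: 5.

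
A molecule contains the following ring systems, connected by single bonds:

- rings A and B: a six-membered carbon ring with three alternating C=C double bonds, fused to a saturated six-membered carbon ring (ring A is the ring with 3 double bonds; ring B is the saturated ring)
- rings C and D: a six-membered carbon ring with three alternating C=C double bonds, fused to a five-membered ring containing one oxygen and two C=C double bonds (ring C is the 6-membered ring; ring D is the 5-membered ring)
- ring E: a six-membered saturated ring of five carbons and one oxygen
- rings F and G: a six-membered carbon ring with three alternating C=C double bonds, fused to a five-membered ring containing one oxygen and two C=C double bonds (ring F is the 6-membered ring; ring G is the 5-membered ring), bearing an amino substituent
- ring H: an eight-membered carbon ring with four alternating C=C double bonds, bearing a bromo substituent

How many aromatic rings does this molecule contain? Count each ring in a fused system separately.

Ring A is planar and fully conjugated; 3 ring double bonds give 6 π electrons. Since 6 = 4n+2 (n=1), ring A is aromatic (benzene ring).
Ring B has four sp³ carbons, so it is not fully conjugated — not aromatic (cyclohexane ring).
Rings C and D form a fused bicyclic system (with one oxygen) with 9 sp² atoms and 10 π electrons from ring double bonds plus a heteroatom lone pair. 10 = 4(2)+2, so the system is aromatic and both rings count as aromatic (benzofuran).
Ring E has only sp³ atoms, so it is not fully conjugated — not aromatic (tetrahydropyran).
Rings F and G form a fused bicyclic system (with one oxygen) with 9 sp² atoms and 10 π electrons from ring double bonds plus a heteroatom lone pair. 10 = 4(2)+2, so the system is aromatic and both rings count as aromatic (benzofuran).
Ring H has only sp² ring atoms; a planar conformation would have a fully conjugated π system of 8 electrons. But 8 = 4(2), which is 4n not 4n+2, so ring H is not aromatic (cyclooctatetraene) — cyclooctatetraene distorts into a non-planar tub to avoid antiaromaticity.
Aromatic: A, C, D, F, G. Total: 5.

5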